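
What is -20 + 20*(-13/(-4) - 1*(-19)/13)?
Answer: 965/13 ≈ 74.231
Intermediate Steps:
-20 + 20*(-13/(-4) - 1*(-19)/13) = -20 + 20*(-13*(-¼) + 19*(1/13)) = -20 + 20*(13/4 + 19/13) = -20 + 20*(245/52) = -20 + 1225/13 = 965/13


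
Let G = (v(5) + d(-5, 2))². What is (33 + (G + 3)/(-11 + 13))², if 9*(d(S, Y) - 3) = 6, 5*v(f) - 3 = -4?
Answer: 332296441/202500 ≈ 1641.0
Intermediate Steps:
v(f) = -⅕ (v(f) = ⅗ + (⅕)*(-4) = ⅗ - ⅘ = -⅕)
d(S, Y) = 11/3 (d(S, Y) = 3 + (⅑)*6 = 3 + ⅔ = 11/3)
G = 2704/225 (G = (-⅕ + 11/3)² = (52/15)² = 2704/225 ≈ 12.018)
(33 + (G + 3)/(-11 + 13))² = (33 + (2704/225 + 3)/(-11 + 13))² = (33 + (3379/225)/2)² = (33 + (3379/225)*(½))² = (33 + 3379/450)² = (18229/450)² = 332296441/202500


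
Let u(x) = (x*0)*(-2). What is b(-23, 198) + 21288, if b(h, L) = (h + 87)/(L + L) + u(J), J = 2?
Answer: 2107528/99 ≈ 21288.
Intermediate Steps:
u(x) = 0 (u(x) = 0*(-2) = 0)
b(h, L) = (87 + h)/(2*L) (b(h, L) = (h + 87)/(L + L) + 0 = (87 + h)/((2*L)) + 0 = (87 + h)*(1/(2*L)) + 0 = (87 + h)/(2*L) + 0 = (87 + h)/(2*L))
b(-23, 198) + 21288 = (½)*(87 - 23)/198 + 21288 = (½)*(1/198)*64 + 21288 = 16/99 + 21288 = 2107528/99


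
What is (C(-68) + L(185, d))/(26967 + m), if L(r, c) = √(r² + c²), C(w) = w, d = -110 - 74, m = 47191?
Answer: -34/37079 + √68081/74158 ≈ 0.0026015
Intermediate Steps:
d = -184
L(r, c) = √(c² + r²)
(C(-68) + L(185, d))/(26967 + m) = (-68 + √((-184)² + 185²))/(26967 + 47191) = (-68 + √(33856 + 34225))/74158 = (-68 + √68081)*(1/74158) = -34/37079 + √68081/74158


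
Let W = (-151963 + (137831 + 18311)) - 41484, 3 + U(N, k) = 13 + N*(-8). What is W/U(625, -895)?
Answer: 7461/998 ≈ 7.4760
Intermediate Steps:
U(N, k) = 10 - 8*N (U(N, k) = -3 + (13 + N*(-8)) = -3 + (13 - 8*N) = 10 - 8*N)
W = -37305 (W = (-151963 + 156142) - 41484 = 4179 - 41484 = -37305)
W/U(625, -895) = -37305/(10 - 8*625) = -37305/(10 - 5000) = -37305/(-4990) = -37305*(-1/4990) = 7461/998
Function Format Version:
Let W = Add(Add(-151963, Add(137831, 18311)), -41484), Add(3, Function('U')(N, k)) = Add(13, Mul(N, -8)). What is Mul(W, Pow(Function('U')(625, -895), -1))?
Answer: Rational(7461, 998) ≈ 7.4760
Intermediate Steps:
Function('U')(N, k) = Add(10, Mul(-8, N)) (Function('U')(N, k) = Add(-3, Add(13, Mul(N, -8))) = Add(-3, Add(13, Mul(-8, N))) = Add(10, Mul(-8, N)))
W = -37305 (W = Add(Add(-151963, 156142), -41484) = Add(4179, -41484) = -37305)
Mul(W, Pow(Function('U')(625, -895), -1)) = Mul(-37305, Pow(Add(10, Mul(-8, 625)), -1)) = Mul(-37305, Pow(Add(10, -5000), -1)) = Mul(-37305, Pow(-4990, -1)) = Mul(-37305, Rational(-1, 4990)) = Rational(7461, 998)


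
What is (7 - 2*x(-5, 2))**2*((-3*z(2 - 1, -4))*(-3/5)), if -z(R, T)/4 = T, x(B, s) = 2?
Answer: 1296/5 ≈ 259.20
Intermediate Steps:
z(R, T) = -4*T
(7 - 2*x(-5, 2))**2*((-3*z(2 - 1, -4))*(-3/5)) = (7 - 2*2)**2*((-(-12)*(-4))*(-3/5)) = (7 - 4)**2*((-3*16)*(-3*1/5)) = 3**2*(-48*(-3/5)) = 9*(144/5) = 1296/5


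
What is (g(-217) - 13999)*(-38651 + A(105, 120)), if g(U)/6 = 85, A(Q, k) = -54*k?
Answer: 608772059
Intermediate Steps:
g(U) = 510 (g(U) = 6*85 = 510)
(g(-217) - 13999)*(-38651 + A(105, 120)) = (510 - 13999)*(-38651 - 54*120) = -13489*(-38651 - 6480) = -13489*(-45131) = 608772059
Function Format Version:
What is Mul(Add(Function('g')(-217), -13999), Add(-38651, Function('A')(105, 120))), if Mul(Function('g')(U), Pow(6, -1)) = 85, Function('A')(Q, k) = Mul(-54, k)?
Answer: 608772059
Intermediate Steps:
Function('g')(U) = 510 (Function('g')(U) = Mul(6, 85) = 510)
Mul(Add(Function('g')(-217), -13999), Add(-38651, Function('A')(105, 120))) = Mul(Add(510, -13999), Add(-38651, Mul(-54, 120))) = Mul(-13489, Add(-38651, -6480)) = Mul(-13489, -45131) = 608772059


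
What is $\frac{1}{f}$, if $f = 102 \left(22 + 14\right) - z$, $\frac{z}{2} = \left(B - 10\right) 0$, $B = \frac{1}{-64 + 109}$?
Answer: $\frac{1}{3672} \approx 0.00027233$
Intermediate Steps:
$B = \frac{1}{45} \approx 0.022222$
$z = 0$ ($z = 2 \left(\frac{1}{45} - 10\right) 0 = 2 \left(\left(- \frac{449}{45}\right) 0\right) = 2 \cdot 0 = 0$)
$f = 3672$ ($f = 102 \left(22 + 14\right) - 0 = 102 \cdot 36 + 0 = 3672 + 0 = 3672$)
$\frac{1}{f} = \frac{1}{3672}$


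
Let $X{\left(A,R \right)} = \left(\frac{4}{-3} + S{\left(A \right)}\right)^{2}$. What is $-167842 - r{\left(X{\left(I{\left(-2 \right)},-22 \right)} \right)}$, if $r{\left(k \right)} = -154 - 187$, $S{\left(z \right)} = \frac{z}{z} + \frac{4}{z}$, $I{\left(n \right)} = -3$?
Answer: $-167501$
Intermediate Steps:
$S{\left(z \right)} = 1 + \frac{4}{z}$
$X{\left(A,R \right)} = \left(- \frac{4}{3} + \frac{4 + A}{A}\right)^{2}$ ($X{\left(A,R \right)} = \left(\frac{4}{-3} + \frac{4 + A}{A}\right)^{2} = \left(4 \left(- \frac{1}{3}\right) + \frac{4 + A}{A}\right)^{2} = \left(- \frac{4}{3} + \frac{4 + A}{A}\right)^{2}$)
$r{\left(k \right)} = -341$
$-167842 - r{\left(X{\left(I{\left(-2 \right)},-22 \right)} \right)} = -167842 - -341 = -167842 + 341 = -167501$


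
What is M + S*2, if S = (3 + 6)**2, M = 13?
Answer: 175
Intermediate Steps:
S = 81 (S = 9**2 = 81)
M + S*2 = 13 + 81*2 = 13 + 162 = 175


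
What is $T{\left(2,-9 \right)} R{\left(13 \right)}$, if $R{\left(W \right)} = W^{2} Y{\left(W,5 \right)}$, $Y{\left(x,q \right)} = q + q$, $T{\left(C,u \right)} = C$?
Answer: $3380$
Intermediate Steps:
$Y{\left(x,q \right)} = 2 q$
$R{\left(W \right)} = 10 W^{2}$ ($R{\left(W \right)} = W^{2} \cdot 2 \cdot 5 = W^{2} \cdot 10 = 10 W^{2}$)
$T{\left(2,-9 \right)} R{\left(13 \right)} = 2 \cdot 10 \cdot 13^{2} = 2 \cdot 10 \cdot 169 = 2 \cdot 1690 = 3380$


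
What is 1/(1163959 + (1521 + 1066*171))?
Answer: 1/1347766 ≈ 7.4197e-7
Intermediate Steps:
1/(1163959 + (1521 + 1066*171)) = 1/(1163959 + (1521 + 182286)) = 1/(1163959 + 183807) = 1/1347766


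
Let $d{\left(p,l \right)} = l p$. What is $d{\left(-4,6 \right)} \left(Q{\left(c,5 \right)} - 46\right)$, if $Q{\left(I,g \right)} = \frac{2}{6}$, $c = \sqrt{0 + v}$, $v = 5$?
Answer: $1096$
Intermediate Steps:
$c = \sqrt{5}$ ($c = \sqrt{0 + 5} = \sqrt{5} \approx 2.2361$)
$Q{\left(I,g \right)} = \frac{1}{3}$ ($Q{\left(I,g \right)} = 2 \cdot \frac{1}{6} = \frac{1}{3}$)
$d{\left(-4,6 \right)} \left(Q{\left(c,5 \right)} - 46\right) = 6 \left(-4\right) \left(\frac{1}{3} - 46\right) = \left(-24\right) \left(- \frac{137}{3}\right) = 1096$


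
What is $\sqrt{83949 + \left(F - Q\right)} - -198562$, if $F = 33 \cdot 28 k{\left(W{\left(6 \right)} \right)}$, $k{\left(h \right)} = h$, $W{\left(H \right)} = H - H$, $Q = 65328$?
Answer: $198562 + 3 \sqrt{2069} \approx 1.987 \cdot 10^{5}$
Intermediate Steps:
$W{\left(H \right)} = 0$
$F = 0$ ($F = 33 \cdot 28 \cdot 0 = 924 \cdot 0 = 0$)
$\sqrt{83949 + \left(F - Q\right)} - -198562 = \sqrt{83949 + \left(0 - 65328\right)} - -198562 = \sqrt{83949 + \left(0 - 65328\right)} + 198562 = \sqrt{83949 - 65328} + 198562 = \sqrt{18621} + 198562 = 3 \sqrt{2069} + 198562 = 198562 + 3 \sqrt{2069}$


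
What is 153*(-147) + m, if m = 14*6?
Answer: -22407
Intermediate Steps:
m = 84
153*(-147) + m = 153*(-147) + 84 = -22491 + 84 = -22407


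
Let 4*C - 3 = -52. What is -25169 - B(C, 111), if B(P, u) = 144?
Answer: -25313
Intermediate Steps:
C = -49/4 (C = 3/4 + (1/4)*(-52) = 3/4 - 13 = -49/4 ≈ -12.250)
-25169 - B(C, 111) = -25169 - 1*144 = -25169 - 144 = -25313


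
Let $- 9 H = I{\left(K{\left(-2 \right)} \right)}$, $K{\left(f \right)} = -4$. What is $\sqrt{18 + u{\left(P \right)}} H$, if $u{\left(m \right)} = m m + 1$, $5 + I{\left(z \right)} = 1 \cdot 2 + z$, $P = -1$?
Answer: $\frac{14 \sqrt{5}}{9} \approx 3.4783$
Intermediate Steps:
$I{\left(z \right)} = -3 + z$ ($I{\left(z \right)} = -5 + \left(1 \cdot 2 + z\right) = -5 + \left(2 + z\right) = -3 + z$)
$u{\left(m \right)} = 1 + m^{2}$ ($u{\left(m \right)} = m^{2} + 1 = 1 + m^{2}$)
$H = \frac{7}{9}$ ($H = - \frac{-3 - 4}{9} = \left(- \frac{1}{9}\right) \left(-7\right) = \frac{7}{9} \approx 0.77778$)
$\sqrt{18 + u{\left(P \right)}} H = \sqrt{18 + \left(1 + \left(-1\right)^{2}\right)} \frac{7}{9} = \sqrt{18 + \left(1 + 1\right)} \frac{7}{9} = \sqrt{18 + 2} \cdot \frac{7}{9} = \sqrt{20} \cdot \frac{7}{9} = 2 \sqrt{5} \cdot \frac{7}{9} = \frac{14 \sqrt{5}}{9}$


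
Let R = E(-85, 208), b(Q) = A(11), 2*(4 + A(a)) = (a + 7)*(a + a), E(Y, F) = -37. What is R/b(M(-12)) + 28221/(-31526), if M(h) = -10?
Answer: -1660334/1529011 ≈ -1.0859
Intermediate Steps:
A(a) = -4 + a*(7 + a) (A(a) = -4 + ((a + 7)*(a + a))/2 = -4 + ((7 + a)*(2*a))/2 = -4 + (2*a*(7 + a))/2 = -4 + a*(7 + a))
b(Q) = 194 (b(Q) = -4 + 11**2 + 7*11 = -4 + 121 + 77 = 194)
R = -37
R/b(M(-12)) + 28221/(-31526) = -37/194 + 28221/(-31526) = -37*1/194 + 28221*(-1/31526) = -37/194 - 28221/31526 = -1660334/1529011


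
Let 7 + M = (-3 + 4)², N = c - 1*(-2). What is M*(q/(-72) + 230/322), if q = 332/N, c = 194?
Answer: -2437/588 ≈ -4.1446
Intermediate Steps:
N = 196 (N = 194 - 1*(-2) = 194 + 2 = 196)
q = 83/49 (q = 332/196 = 332*(1/196) = 83/49 ≈ 1.6939)
M = -6 (M = -7 + (-3 + 4)² = -7 + 1² = -7 + 1 = -6)
M*(q/(-72) + 230/322) = -6*((83/49)/(-72) + 230/322) = -6*((83/49)*(-1/72) + 230*(1/322)) = -6*(-83/3528 + 5/7) = -6*2437/3528 = -2437/588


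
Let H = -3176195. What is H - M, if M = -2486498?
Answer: -689697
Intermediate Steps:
H - M = -3176195 - 1*(-2486498) = -3176195 + 2486498 = -689697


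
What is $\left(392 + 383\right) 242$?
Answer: $187550$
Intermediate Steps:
$\left(392 + 383\right) 242 = 775 \cdot 242 = 187550$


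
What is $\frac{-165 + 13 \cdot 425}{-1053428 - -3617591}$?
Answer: $\frac{5360}{2564163} \approx 0.0020903$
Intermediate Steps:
$\frac{-165 + 13 \cdot 425}{-1053428 - -3617591} = \frac{-165 + 5525}{-1053428 + 3617591} = \frac{5360}{2564163}$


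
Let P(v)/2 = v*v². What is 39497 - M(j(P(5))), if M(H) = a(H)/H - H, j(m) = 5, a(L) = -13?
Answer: 197523/5 ≈ 39505.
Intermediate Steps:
P(v) = 2*v³ (P(v) = 2*(v*v²) = 2*v³)
M(H) = -H - 13/H (M(H) = -13/H - H = -H - 13/H)
39497 - M(j(P(5))) = 39497 - (-1*5 - 13/5) = 39497 - (-5 - 13*⅕) = 39497 - (-5 - 13/5) = 39497 - 1*(-38/5) = 39497 + 38/5 = 197523/5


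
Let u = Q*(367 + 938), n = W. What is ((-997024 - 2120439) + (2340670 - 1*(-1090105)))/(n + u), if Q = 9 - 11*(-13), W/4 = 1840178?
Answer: 9791/236221 ≈ 0.041448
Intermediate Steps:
W = 7360712 (W = 4*1840178 = 7360712)
Q = 152 (Q = 9 + 143 = 152)
n = 7360712
u = 198360 (u = 152*(367 + 938) = 152*1305 = 198360)
((-997024 - 2120439) + (2340670 - 1*(-1090105)))/(n + u) = ((-997024 - 2120439) + (2340670 - 1*(-1090105)))/(7360712 + 198360) = (-3117463 + (2340670 + 1090105))/7559072 = (-3117463 + 3430775)*(1/7559072) = 313312*(1/7559072) = 9791/236221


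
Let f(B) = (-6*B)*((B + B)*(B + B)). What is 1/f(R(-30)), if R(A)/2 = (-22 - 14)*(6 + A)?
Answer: -1/123834728448 ≈ -8.0753e-12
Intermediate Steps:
R(A) = -432 - 72*A (R(A) = 2*((-22 - 14)*(6 + A)) = 2*(-36*(6 + A)) = 2*(-216 - 36*A) = -432 - 72*A)
f(B) = -24*B³ (f(B) = (-6*B)*((2*B)*(2*B)) = (-6*B)*(4*B²) = -24*B³)
1/f(R(-30)) = 1/(-24*(-432 - 72*(-30))³) = 1/(-24*(-432 + 2160)³) = 1/(-24*1728³) = 1/(-24*5159780352) = 1/(-123834728448) = -1/123834728448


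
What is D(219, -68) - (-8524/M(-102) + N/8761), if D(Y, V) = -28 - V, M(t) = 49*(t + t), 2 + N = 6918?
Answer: 839796785/21893739 ≈ 38.358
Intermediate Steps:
N = 6916 (N = -2 + 6918 = 6916)
M(t) = 98*t (M(t) = 49*(2*t) = 98*t)
D(219, -68) - (-8524/M(-102) + N/8761) = (-28 - 1*(-68)) - (-8524/(98*(-102)) + 6916/8761) = (-28 + 68) - (-8524/(-9996) + 6916*(1/8761)) = 40 - (-8524*(-1/9996) + 6916/8761) = 40 - (2131/2499 + 6916/8761) = 40 - 1*35952775/21893739 = 40 - 35952775/21893739 = 839796785/21893739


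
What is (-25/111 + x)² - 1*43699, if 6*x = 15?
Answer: -2153406491/49284 ≈ -43694.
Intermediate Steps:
x = 5/2 (x = (⅙)*15 = 5/2 ≈ 2.5000)
(-25/111 + x)² - 1*43699 = (-25/111 + 5/2)² - 1*43699 = (-25*1/111 + 5/2)² - 43699 = (-25/111 + 5/2)² - 43699 = (505/222)² - 43699 = 255025/49284 - 43699 = -2153406491/49284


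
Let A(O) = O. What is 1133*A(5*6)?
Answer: 33990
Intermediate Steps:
1133*A(5*6) = 1133*(5*6) = 1133*30 = 33990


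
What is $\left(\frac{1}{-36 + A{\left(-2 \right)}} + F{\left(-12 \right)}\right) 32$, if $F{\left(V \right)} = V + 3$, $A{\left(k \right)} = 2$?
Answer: $- \frac{4912}{17} \approx -288.94$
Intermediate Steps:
$F{\left(V \right)} = 3 + V$
$\left(\frac{1}{-36 + A{\left(-2 \right)}} + F{\left(-12 \right)}\right) 32 = \left(\frac{1}{-36 + 2} + \left(3 - 12\right)\right) 32 = \left(\frac{1}{-34} - 9\right) 32 = \left(- \frac{1}{34} - 9\right) 32 = \left(- \frac{307}{34}\right) 32 = - \frac{4912}{17}$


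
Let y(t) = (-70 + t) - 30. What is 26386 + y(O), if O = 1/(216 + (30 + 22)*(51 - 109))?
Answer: 73600799/2800 ≈ 26286.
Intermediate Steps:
O = -1/2800 (O = 1/(216 + 52*(-58)) = 1/(216 - 3016) = 1/(-2800) = -1/2800 ≈ -0.00035714)
y(t) = -100 + t
26386 + y(O) = 26386 + (-100 - 1/2800) = 26386 - 280001/2800 = 73600799/2800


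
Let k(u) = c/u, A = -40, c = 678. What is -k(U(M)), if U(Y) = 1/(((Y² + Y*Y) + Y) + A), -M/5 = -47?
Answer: -75017310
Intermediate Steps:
M = 235 (M = -5*(-47) = 235)
U(Y) = 1/(-40 + Y + 2*Y²) (U(Y) = 1/(((Y² + Y*Y) + Y) - 40) = 1/(((Y² + Y²) + Y) - 40) = 1/((2*Y² + Y) - 40) = 1/((Y + 2*Y²) - 40) = 1/(-40 + Y + 2*Y²))
k(u) = 678/u
-k(U(M)) = -678/(1/(-40 + 235 + 2*235²)) = -678/(1/(-40 + 235 + 2*55225)) = -678/(1/(-40 + 235 + 110450)) = -678/(1/110645) = -678/1/110645 = -678*110645 = -1*75017310 = -75017310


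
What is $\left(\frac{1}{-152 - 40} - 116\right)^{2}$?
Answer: $\frac{496086529}{36864} \approx 13457.0$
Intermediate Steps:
$\left(\frac{1}{-152 - 40} - 116\right)^{2} = \left(\frac{1}{-192} - 116\right)^{2} = \left(- \frac{1}{192} - 116\right)^{2} = \left(- \frac{22273}{192}\right)^{2} = \frac{496086529}{36864}$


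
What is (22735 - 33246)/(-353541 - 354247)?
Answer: 10511/707788 ≈ 0.014850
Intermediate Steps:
(22735 - 33246)/(-353541 - 354247) = -10511/(-707788) = -10511*(-1/707788) = 10511/707788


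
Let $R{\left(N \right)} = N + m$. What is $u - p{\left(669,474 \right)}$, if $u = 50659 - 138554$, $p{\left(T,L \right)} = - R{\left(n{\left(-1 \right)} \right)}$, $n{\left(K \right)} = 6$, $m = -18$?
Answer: $-87907$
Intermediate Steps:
$R{\left(N \right)} = -18 + N$ ($R{\left(N \right)} = N - 18 = -18 + N$)
$p{\left(T,L \right)} = 12$ ($p{\left(T,L \right)} = - (-18 + 6) = \left(-1\right) \left(-12\right) = 12$)
$u = -87895$ ($u = 50659 - 138554 = -87895$)
$u - p{\left(669,474 \right)} = -87895 - 12 = -87907$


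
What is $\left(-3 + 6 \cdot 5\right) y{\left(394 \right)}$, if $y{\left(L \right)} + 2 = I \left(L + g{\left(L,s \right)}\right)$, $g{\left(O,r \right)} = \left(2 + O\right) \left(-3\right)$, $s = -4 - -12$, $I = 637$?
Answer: $-13656060$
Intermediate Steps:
$s = 8$ ($s = -4 + 12 = 8$)
$g{\left(O,r \right)} = -6 - 3 O$
$y{\left(L \right)} = -3824 - 1274 L$ ($y{\left(L \right)} = -2 + 637 \left(L - \left(6 + 3 L\right)\right) = -2 + 637 \left(-6 - 2 L\right) = -2 - \left(3822 + 1274 L\right) = -3824 - 1274 L$)
$\left(-3 + 6 \cdot 5\right) y{\left(394 \right)} = \left(-3 + 6 \cdot 5\right) \left(-3824 - 501956\right) = \left(-3 + 30\right) \left(-3824 - 501956\right) = 27 \left(-505780\right) = -13656060$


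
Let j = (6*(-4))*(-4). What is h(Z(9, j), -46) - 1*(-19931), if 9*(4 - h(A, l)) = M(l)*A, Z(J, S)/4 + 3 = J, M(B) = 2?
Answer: 59789/3 ≈ 19930.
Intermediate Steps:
j = 96 (j = -24*(-4) = 96)
Z(J, S) = -12 + 4*J
h(A, l) = 4 - 2*A/9
h(Z(9, j), -46) - 1*(-19931) = (4 - 2*(-12 + 4*9)/9) - 1*(-19931) = (4 - 2*(-12 + 36)/9) + 19931 = (4 - 2/9*24) + 19931 = (4 - 16/3) + 19931 = -4/3 + 19931 = 59789/3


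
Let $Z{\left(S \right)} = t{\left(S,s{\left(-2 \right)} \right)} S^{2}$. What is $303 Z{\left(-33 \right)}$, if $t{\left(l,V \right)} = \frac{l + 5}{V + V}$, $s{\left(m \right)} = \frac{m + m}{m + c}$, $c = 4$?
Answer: $2309769$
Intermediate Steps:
$s{\left(m \right)} = \frac{2 m}{4 + m}$ ($s{\left(m \right)} = \frac{m + m}{m + 4} = \frac{2 m}{4 + m}$)
$t{\left(l,V \right)} = \frac{5 + l}{2 V}$
$Z{\left(S \right)} = S^{2} \left(- \frac{5}{4} - \frac{S}{4}\right)$ ($Z{\left(S \right)} = \frac{5 + S}{2 \cdot 2 \left(-2\right) \frac{1}{4 - 2}} S^{2} = \frac{5 + S}{2 \cdot 2 \left(-2\right) \frac{1}{2}} S^{2} = \frac{5 + S}{2 \left(-2\right)} S^{2} = \frac{1}{2} \left(- \frac{1}{2}\right) \left(5 + S\right) S^{2} = \left(- \frac{5}{4} - \frac{S}{4}\right) S^{2} = S^{2} \left(- \frac{5}{4} - \frac{S}{4}\right)$)
$303 Z{\left(-33 \right)} = 303 \frac{\left(-33\right)^{2} \left(-5 - -33\right)}{4} = 303 \cdot \frac{1}{4} \cdot 1089 \left(-5 + 33\right) = 303 \cdot \frac{1}{4} \cdot 1089 \cdot 28 = 303 \cdot 7623 = 2309769$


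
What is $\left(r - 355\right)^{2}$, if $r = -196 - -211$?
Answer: $115600$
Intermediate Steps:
$r = 15$ ($r = -196 + 211 = 15$)
$\left(r - 355\right)^{2} = \left(15 - 355\right)^{2} = \left(-340\right)^{2} = 115600$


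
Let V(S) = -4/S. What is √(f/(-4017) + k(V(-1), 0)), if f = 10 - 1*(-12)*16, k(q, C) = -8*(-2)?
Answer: √257369190/4017 ≈ 3.9937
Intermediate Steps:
k(q, C) = 16
f = 202 (f = 10 + 12*16 = 10 + 192 = 202)
√(f/(-4017) + k(V(-1), 0)) = √(202/(-4017) + 16) = √(202*(-1/4017) + 16) = √(-202/4017 + 16) = √(64070/4017) = √257369190/4017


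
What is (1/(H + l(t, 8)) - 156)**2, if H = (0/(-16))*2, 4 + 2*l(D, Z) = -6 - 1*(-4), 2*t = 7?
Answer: 219961/9 ≈ 24440.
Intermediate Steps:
t = 7/2 (t = (1/2)*7 = 7/2 ≈ 3.5000)
l(D, Z) = -3 (l(D, Z) = -2 + (-6 - 1*(-4))/2 = -2 + (-6 + 4)/2 = -2 + (1/2)*(-2) = -2 - 1 = -3)
H = 0 (H = (0*(-1/16))*2 = 0*2 = 0)
(1/(H + l(t, 8)) - 156)**2 = (1/(0 - 3) - 156)**2 = (1/(-3) - 156)**2 = (-1/3 - 156)**2 = (-469/3)**2 = 219961/9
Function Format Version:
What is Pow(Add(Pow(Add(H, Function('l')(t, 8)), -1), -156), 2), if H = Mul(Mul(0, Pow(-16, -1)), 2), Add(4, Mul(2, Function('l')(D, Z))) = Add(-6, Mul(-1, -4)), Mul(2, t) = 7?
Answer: Rational(219961, 9) ≈ 24440.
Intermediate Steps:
t = Rational(7, 2) (t = Mul(Rational(1, 2), 7) = Rational(7, 2) ≈ 3.5000)
Function('l')(D, Z) = -3 (Function('l')(D, Z) = Add(-2, Mul(Rational(1, 2), Add(-6, Mul(-1, -4)))) = Add(-2, Mul(Rational(1, 2), Add(-6, 4))) = Add(-2, Mul(Rational(1, 2), -2)) = Add(-2, -1) = -3)
H = 0 (H = Mul(Mul(0, Rational(-1, 16)), 2) = Mul(0, 2) = 0)
Pow(Add(Pow(Add(H, Function('l')(t, 8)), -1), -156), 2) = Pow(Add(Pow(Add(0, -3), -1), -156), 2) = Pow(Add(Pow(-3, -1), -156), 2) = Pow(Add(Rational(-1, 3), -156), 2) = Pow(Rational(-469, 3), 2) = Rational(219961, 9)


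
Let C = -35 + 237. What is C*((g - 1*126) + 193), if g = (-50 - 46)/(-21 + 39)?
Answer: 37370/3 ≈ 12457.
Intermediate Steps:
C = 202
g = -16/3 (g = -96/18 = -96*1/18 = -16/3 ≈ -5.3333)
C*((g - 1*126) + 193) = 202*((-16/3 - 1*126) + 193) = 202*((-16/3 - 126) + 193) = 202*(-394/3 + 193) = 202*(185/3) = 37370/3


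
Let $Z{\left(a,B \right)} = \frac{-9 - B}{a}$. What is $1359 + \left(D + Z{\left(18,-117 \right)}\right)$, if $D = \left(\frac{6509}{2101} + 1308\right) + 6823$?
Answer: $\frac{19957605}{2101} \approx 9499.1$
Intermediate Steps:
$Z{\left(a,B \right)} = \frac{-9 - B}{a}$
$D = \frac{17089740}{2101}$ ($D = \left(6509 \cdot \frac{1}{2101} + 1308\right) + 6823 = \left(\frac{6509}{2101} + 1308\right) + 6823 = \frac{2754617}{2101} + 6823 = \frac{17089740}{2101} \approx 8134.1$)
$1359 + \left(D + Z{\left(18,-117 \right)}\right) = 1359 + \left(\frac{17089740}{2101} + \frac{-9 - -117}{18}\right) = 1359 + \left(\frac{17089740}{2101} + \frac{-9 + 117}{18}\right) = 1359 + \left(\frac{17089740}{2101} + \frac{1}{18} \cdot 108\right) = 1359 + \left(\frac{17089740}{2101} + 6\right) = 1359 + \frac{17102346}{2101} = \frac{19957605}{2101}$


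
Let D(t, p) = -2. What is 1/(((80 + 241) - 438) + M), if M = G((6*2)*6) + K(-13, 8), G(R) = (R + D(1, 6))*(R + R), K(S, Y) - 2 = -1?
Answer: 1/9964 ≈ 0.00010036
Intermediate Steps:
K(S, Y) = 1 (K(S, Y) = 2 - 1 = 1)
G(R) = 2*R*(-2 + R) (G(R) = (R - 2)*(R + R) = (-2 + R)*(2*R) = 2*R*(-2 + R))
M = 10081 (M = 2*((6*2)*6)*(-2 + (6*2)*6) + 1 = 2*(12*6)*(-2 + 12*6) + 1 = 2*72*(-2 + 72) + 1 = 2*72*70 + 1 = 10080 + 1 = 10081)
1/(((80 + 241) - 438) + M) = 1/(((80 + 241) - 438) + 10081) = 1/((321 - 438) + 10081) = 1/(-117 + 10081) = 1/9964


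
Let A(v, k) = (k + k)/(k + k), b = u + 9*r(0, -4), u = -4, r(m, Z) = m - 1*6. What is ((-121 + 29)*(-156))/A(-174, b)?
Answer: 14352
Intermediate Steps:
r(m, Z) = -6 + m (r(m, Z) = m - 6 = -6 + m)
b = -58 (b = -4 + 9*(-6 + 0) = -4 + 9*(-6) = -4 - 54 = -58)
A(v, k) = 1 (A(v, k) = (2*k)/((2*k)) = (2*k)*(1/(2*k)) = 1)
((-121 + 29)*(-156))/A(-174, b) = ((-121 + 29)*(-156))/1 = -92*(-156)*1 = 14352*1 = 14352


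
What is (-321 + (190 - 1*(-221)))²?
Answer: 8100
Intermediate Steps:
(-321 + (190 - 1*(-221)))² = (-321 + (190 + 221))² = (-321 + 411)² = 90² = 8100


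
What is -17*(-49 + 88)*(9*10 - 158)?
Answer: 45084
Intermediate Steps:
-17*(-49 + 88)*(9*10 - 158) = -663*(90 - 158) = -663*(-68) = -17*(-2652) = 45084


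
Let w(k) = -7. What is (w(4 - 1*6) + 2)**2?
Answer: 25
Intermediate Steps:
(w(4 - 1*6) + 2)**2 = (-7 + 2)**2 = (-5)**2 = 25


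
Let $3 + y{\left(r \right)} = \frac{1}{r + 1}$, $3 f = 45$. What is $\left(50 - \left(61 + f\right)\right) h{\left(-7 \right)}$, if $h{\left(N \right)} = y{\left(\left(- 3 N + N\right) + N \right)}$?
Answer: $\frac{299}{4} \approx 74.75$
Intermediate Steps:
$f = 15$ ($f = \frac{1}{3} \cdot 45 = 15$)
$y{\left(r \right)} = -3 + \frac{1}{1 + r}$ ($y{\left(r \right)} = -3 + \frac{1}{r + 1} = -3 + \frac{1}{1 + r}$)
$h{\left(N \right)} = \frac{-2 + 3 N}{1 - N}$ ($h{\left(N \right)} = \frac{-2 - 3 \left(\left(- 3 N + N\right) + N\right)}{1 + \left(\left(- 3 N + N\right) + N\right)} = \frac{-2 - 3 \left(- 2 N + N\right)}{1 + \left(- 2 N + N\right)} = \frac{-2 - 3 \left(- N\right)}{1 - N} = \frac{-2 + 3 N}{1 - N}$)
$\left(50 - \left(61 + f\right)\right) h{\left(-7 \right)} = \left(50 - 76\right) \frac{2 - -21}{-1 - 7} = \left(50 - 76\right) \frac{2 + 21}{-8} = \left(50 - 76\right) \left(\left(- \frac{1}{8}\right) 23\right) = \left(-26\right) \left(- \frac{23}{8}\right) = \frac{299}{4}$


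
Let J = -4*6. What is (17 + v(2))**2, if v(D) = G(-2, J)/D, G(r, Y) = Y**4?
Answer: 27524469025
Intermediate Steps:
J = -24
v(D) = 331776/D (v(D) = (-24)**4/D = 331776/D)
(17 + v(2))**2 = (17 + 331776/2)**2 = (17 + 331776*(1/2))**2 = (17 + 165888)**2 = 165905**2 = 27524469025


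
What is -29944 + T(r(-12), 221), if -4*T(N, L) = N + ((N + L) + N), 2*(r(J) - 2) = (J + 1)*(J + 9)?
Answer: -240105/8 ≈ -30013.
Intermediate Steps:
r(J) = 2 + (1 + J)*(9 + J)/2 (r(J) = 2 + ((J + 1)*(J + 9))/2 = 2 + ((1 + J)*(9 + J))/2 = 2 + (1 + J)*(9 + J)/2)
T(N, L) = -3*N/4 - L/4 (T(N, L) = -(N + ((N + L) + N))/4 = -(N + ((L + N) + N))/4 = -(N + (L + 2*N))/4 = -(L + 3*N)/4 = -3*N/4 - L/4)
-29944 + T(r(-12), 221) = -29944 + (-3*(13/2 + (1/2)*(-12)**2 + 5*(-12))/4 - 1/4*221) = -29944 + (-3*(13/2 + (1/2)*144 - 60)/4 - 221/4) = -29944 + (-3*(13/2 + 72 - 60)/4 - 221/4) = -29944 + (-3/4*37/2 - 221/4) = -29944 + (-111/8 - 221/4) = -29944 - 553/8 = -240105/8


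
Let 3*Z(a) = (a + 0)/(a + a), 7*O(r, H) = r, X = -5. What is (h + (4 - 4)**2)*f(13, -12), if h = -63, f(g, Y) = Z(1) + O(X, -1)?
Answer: 69/2 ≈ 34.500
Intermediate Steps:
O(r, H) = r/7
Z(a) = 1/6 (Z(a) = ((a + 0)/(a + a))/3 = (a/((2*a)))/3 = (a*(1/(2*a)))/3 = (1/3)*(1/2) = 1/6)
f(g, Y) = -23/42 (f(g, Y) = 1/6 + (1/7)*(-5) = 1/6 - 5/7 = -23/42)
(h + (4 - 4)**2)*f(13, -12) = (-63 + (4 - 4)**2)*(-23/42) = (-63 + 0**2)*(-23/42) = (-63 + 0)*(-23/42) = -63*(-23/42) = 69/2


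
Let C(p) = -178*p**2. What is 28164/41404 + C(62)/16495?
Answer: -6966344137/170739745 ≈ -40.801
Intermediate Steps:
28164/41404 + C(62)/16495 = 28164/41404 - 178*62**2/16495 = 28164*(1/41404) - 178*3844*(1/16495) = 7041/10351 - 684232*1/16495 = 7041/10351 - 684232/16495 = -6966344137/170739745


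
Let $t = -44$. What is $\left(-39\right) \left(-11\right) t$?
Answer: $-18876$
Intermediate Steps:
$\left(-39\right) \left(-11\right) t = \left(-39\right) \left(-11\right) \left(-44\right) = 429 \left(-44\right) = -18876$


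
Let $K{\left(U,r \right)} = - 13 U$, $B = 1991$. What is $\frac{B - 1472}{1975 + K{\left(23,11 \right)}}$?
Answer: $\frac{519}{1676} \approx 0.30967$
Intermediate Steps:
$\frac{B - 1472}{1975 + K{\left(23,11 \right)}} = \frac{1991 - 1472}{1975 - 299} = \frac{519}{1975 - 299} = \frac{519}{1676}$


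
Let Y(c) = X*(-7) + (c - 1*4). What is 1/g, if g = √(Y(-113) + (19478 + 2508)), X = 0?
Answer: √21869/21869 ≈ 0.0067622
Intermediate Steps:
Y(c) = -4 + c (Y(c) = 0*(-7) + (c - 1*4) = 0 + (c - 4) = 0 + (-4 + c) = -4 + c)
g = √21869 (g = √((-4 - 113) + (19478 + 2508)) = √(-117 + 21986) = √21869 ≈ 147.88)
1/g = 1/(√21869) = √21869/21869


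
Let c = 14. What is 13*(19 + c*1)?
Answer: 429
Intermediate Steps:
13*(19 + c*1) = 13*(19 + 14*1) = 13*(19 + 14) = 13*33 = 429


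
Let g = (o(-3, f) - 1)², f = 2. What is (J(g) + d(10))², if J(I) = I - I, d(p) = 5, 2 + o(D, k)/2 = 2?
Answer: 25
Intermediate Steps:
o(D, k) = 0 (o(D, k) = -4 + 2*2 = -4 + 4 = 0)
g = 1 (g = (0 - 1)² = (-1)² = 1)
J(I) = 0
(J(g) + d(10))² = (0 + 5)² = 5² = 25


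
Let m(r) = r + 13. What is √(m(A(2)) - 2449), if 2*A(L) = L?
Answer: I*√2435 ≈ 49.346*I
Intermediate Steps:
A(L) = L/2
m(r) = 13 + r
√(m(A(2)) - 2449) = √((13 + (½)*2) - 2449) = √((13 + 1) - 2449) = √(14 - 2449) = √(-2435) = I*√2435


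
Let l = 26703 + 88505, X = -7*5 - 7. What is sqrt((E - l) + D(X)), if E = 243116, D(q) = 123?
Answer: sqrt(128031) ≈ 357.81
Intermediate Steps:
X = -42 (X = -35 - 7 = -42)
l = 115208
sqrt((E - l) + D(X)) = sqrt((243116 - 1*115208) + 123) = sqrt((243116 - 115208) + 123) = sqrt(127908 + 123) = sqrt(128031)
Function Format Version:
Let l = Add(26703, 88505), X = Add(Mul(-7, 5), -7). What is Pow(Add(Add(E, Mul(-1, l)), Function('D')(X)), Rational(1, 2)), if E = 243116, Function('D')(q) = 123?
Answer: Pow(128031, Rational(1, 2)) ≈ 357.81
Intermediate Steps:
X = -42 (X = Add(-35, -7) = -42)
l = 115208
Pow(Add(Add(E, Mul(-1, l)), Function('D')(X)), Rational(1, 2)) = Pow(Add(Add(243116, Mul(-1, 115208)), 123), Rational(1, 2)) = Pow(Add(Add(243116, -115208), 123), Rational(1, 2)) = Pow(Add(127908, 123), Rational(1, 2)) = Pow(128031, Rational(1, 2))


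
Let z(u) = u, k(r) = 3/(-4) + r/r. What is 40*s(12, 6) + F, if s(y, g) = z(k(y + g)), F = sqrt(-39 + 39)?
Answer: 10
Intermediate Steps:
k(r) = 1/4 (k(r) = 3*(-1/4) + 1 = -3/4 + 1 = 1/4)
F = 0 (F = sqrt(0) = 0)
s(y, g) = 1/4
40*s(12, 6) + F = 40*(1/4) + 0 = 10 + 0 = 10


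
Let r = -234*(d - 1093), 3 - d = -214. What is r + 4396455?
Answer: 4601439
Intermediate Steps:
d = 217 (d = 3 - 1*(-214) = 3 + 214 = 217)
r = 204984 (r = -234*(217 - 1093) = -234*(-876) = 204984)
r + 4396455 = 204984 + 4396455 = 4601439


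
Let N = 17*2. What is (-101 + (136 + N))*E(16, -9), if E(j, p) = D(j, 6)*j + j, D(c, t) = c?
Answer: 18768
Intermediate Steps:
E(j, p) = j + j² (E(j, p) = j*j + j = j² + j = j + j²)
N = 34
(-101 + (136 + N))*E(16, -9) = (-101 + (136 + 34))*(16*(1 + 16)) = (-101 + 170)*(16*17) = 69*272 = 18768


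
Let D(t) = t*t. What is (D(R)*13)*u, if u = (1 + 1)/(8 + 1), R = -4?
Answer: 416/9 ≈ 46.222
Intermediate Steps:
D(t) = t²
u = 2/9 ≈ 0.22222
(D(R)*13)*u = ((-4)²*13)*(2/9) = (16*13)*(2/9) = 208*(2/9) = 416/9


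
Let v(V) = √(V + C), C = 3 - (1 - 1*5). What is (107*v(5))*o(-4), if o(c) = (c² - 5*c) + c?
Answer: 6848*√3 ≈ 11861.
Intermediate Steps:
C = 7 (C = 3 - (1 - 5) = 3 - 1*(-4) = 3 + 4 = 7)
o(c) = c² - 4*c
v(V) = √(7 + V) (v(V) = √(V + 7) = √(7 + V))
(107*v(5))*o(-4) = (107*√(7 + 5))*(-4*(-4 - 4)) = (107*√12)*(-4*(-8)) = (107*(2*√3))*32 = (214*√3)*32 = 6848*√3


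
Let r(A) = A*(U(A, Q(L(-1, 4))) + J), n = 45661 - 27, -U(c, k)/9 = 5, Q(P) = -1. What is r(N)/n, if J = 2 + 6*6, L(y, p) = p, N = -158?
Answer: 553/22817 ≈ 0.024236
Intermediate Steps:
U(c, k) = -45 (U(c, k) = -9*5 = -45)
J = 38 (J = 2 + 36 = 38)
n = 45634
r(A) = -7*A (r(A) = A*(-45 + 38) = A*(-7) = -7*A)
r(N)/n = -7*(-158)/45634 = 1106*(1/45634) = 553/22817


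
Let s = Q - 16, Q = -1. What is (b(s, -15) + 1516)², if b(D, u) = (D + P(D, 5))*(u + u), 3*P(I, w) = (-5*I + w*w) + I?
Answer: 1201216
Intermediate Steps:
P(I, w) = -4*I/3 + w²/3 (P(I, w) = ((-5*I + w*w) + I)/3 = ((-5*I + w²) + I)/3 = ((w² - 5*I) + I)/3 = (w² - 4*I)/3 = -4*I/3 + w²/3)
s = -17 (s = -1 - 16 = -17)
b(D, u) = 2*u*(25/3 - D/3) (b(D, u) = (D + (-4*D/3 + (⅓)*5²))*(u + u) = (D + (-4*D/3 + (⅓)*25))*(2*u) = (D + (-4*D/3 + 25/3))*(2*u) = (D + (25/3 - 4*D/3))*(2*u) = (25/3 - D/3)*(2*u) = 2*u*(25/3 - D/3))
(b(s, -15) + 1516)² = ((⅔)*(-15)*(25 - 1*(-17)) + 1516)² = ((⅔)*(-15)*(25 + 17) + 1516)² = ((⅔)*(-15)*42 + 1516)² = (-420 + 1516)² = 1096² = 1201216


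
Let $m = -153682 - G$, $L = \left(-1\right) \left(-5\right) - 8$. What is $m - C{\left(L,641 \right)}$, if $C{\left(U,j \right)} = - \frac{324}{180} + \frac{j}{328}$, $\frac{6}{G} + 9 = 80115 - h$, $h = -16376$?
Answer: $- \frac{12158600523573}{79115240} \approx -1.5368 \cdot 10^{5}$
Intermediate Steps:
$L = -3$ ($L = 5 - 8 = -3$)
$G = \frac{3}{48241}$ ($G = \frac{6}{-9 + \left(80115 - -16376\right)} = \frac{6}{-9 + \left(80115 + 16376\right)} = \frac{6}{-9 + 96491} = \frac{6}{96482} = 6 \cdot \frac{1}{96482} = \frac{3}{48241} \approx 6.2188 \cdot 10^{-5}$)
$C{\left(U,j \right)} = - \frac{9}{5} + \frac{j}{328}$ ($C{\left(U,j \right)} = \left(-324\right) \frac{1}{180} + j \frac{1}{328} = - \frac{9}{5} + \frac{j}{328}$)
$m = - \frac{7413773365}{48241}$ ($m = -153682 - \frac{3}{48241} = - \frac{7413773365}{48241} \approx -1.5368 \cdot 10^{5}$)
$m - C{\left(L,641 \right)} = - \frac{7413773365}{48241} - \left(- \frac{9}{5} + \frac{1}{328} \cdot 641\right) = - \frac{7413773365}{48241} - \left(- \frac{9}{5} + \frac{641}{328}\right) = - \frac{7413773365}{48241} - \frac{253}{1640} = - \frac{12158600523573}{79115240}$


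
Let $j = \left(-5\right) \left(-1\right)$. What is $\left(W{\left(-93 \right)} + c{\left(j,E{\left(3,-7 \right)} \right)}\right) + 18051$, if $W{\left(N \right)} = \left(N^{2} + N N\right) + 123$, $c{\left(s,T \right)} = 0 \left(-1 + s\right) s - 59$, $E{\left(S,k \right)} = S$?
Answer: $35413$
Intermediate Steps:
$j = 5$
$c{\left(s,T \right)} = -59$ ($c{\left(s,T \right)} = 0 s - 59 = 0 - 59 = -59$)
$W{\left(N \right)} = 123 + 2 N^{2}$ ($W{\left(N \right)} = \left(N^{2} + N^{2}\right) + 123 = 2 N^{2} + 123 = 123 + 2 N^{2}$)
$\left(W{\left(-93 \right)} + c{\left(j,E{\left(3,-7 \right)} \right)}\right) + 18051 = \left(\left(123 + 2 \left(-93\right)^{2}\right) - 59\right) + 18051 = \left(\left(123 + 2 \cdot 8649\right) - 59\right) + 18051 = \left(\left(123 + 17298\right) - 59\right) + 18051 = \left(17421 - 59\right) + 18051 = 17362 + 18051 = 35413$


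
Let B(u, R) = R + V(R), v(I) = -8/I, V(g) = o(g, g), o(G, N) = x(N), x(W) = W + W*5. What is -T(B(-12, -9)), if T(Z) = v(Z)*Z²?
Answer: -504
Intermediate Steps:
x(W) = 6*W (x(W) = W + 5*W = 6*W)
o(G, N) = 6*N
V(g) = 6*g
B(u, R) = 7*R (B(u, R) = R + 6*R = 7*R)
T(Z) = -8*Z (T(Z) = (-8/Z)*Z² = -8*Z)
-T(B(-12, -9)) = -(-8)*7*(-9) = -(-8)*(-63) = -1*504 = -504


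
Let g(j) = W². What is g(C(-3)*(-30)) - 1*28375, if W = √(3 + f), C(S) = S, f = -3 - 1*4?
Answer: -28379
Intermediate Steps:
f = -7 (f = -3 - 4 = -7)
W = 2*I (W = √(3 - 7) = √(-4) = 2*I ≈ 2.0*I)
g(j) = -4 (g(j) = (2*I)² = -4)
g(C(-3)*(-30)) - 1*28375 = -4 - 1*28375 = -4 - 28375 = -28379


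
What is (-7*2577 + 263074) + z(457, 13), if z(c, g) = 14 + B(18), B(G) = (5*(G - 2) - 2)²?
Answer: 251133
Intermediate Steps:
B(G) = (-12 + 5*G)² (B(G) = (5*(-2 + G) - 2)² = ((-10 + 5*G) - 2)² = (-12 + 5*G)²)
z(c, g) = 6098 (z(c, g) = 14 + (-12 + 5*18)² = 14 + (-12 + 90)² = 14 + 78² = 14 + 6084 = 6098)
(-7*2577 + 263074) + z(457, 13) = (-7*2577 + 263074) + 6098 = (-18039 + 263074) + 6098 = 245035 + 6098 = 251133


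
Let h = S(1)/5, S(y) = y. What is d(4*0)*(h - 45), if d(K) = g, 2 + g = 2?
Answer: 0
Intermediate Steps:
g = 0 (g = -2 + 2 = 0)
d(K) = 0
h = 1/5 ≈ 0.20000
d(4*0)*(h - 45) = 0*(1/5 - 45) = 0*(-224/5) = 0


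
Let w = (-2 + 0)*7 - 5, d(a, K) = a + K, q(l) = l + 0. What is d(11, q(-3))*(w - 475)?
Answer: -3952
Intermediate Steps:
q(l) = l
d(a, K) = K + a
w = -19 (w = -2*7 - 5 = -14 - 5 = -19)
d(11, q(-3))*(w - 475) = (-3 + 11)*(-19 - 475) = 8*(-494) = -3952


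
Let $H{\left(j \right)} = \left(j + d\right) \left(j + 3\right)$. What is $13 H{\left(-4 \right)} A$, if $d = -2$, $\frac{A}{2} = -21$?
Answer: $-3276$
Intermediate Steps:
$A = -42$ ($A = 2 \left(-21\right) = -42$)
$H{\left(j \right)} = \left(-2 + j\right) \left(3 + j\right)$ ($H{\left(j \right)} = \left(j - 2\right) \left(j + 3\right) = \left(-2 + j\right) \left(3 + j\right)$)
$13 H{\left(-4 \right)} A = 13 \left(-6 - 4 + \left(-4\right)^{2}\right) \left(-42\right) = 13 \left(-6 - 4 + 16\right) \left(-42\right) = 13 \cdot 6 \left(-42\right) = 78 \left(-42\right) = -3276$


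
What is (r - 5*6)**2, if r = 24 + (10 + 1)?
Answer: 25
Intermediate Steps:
r = 35 (r = 24 + 11 = 35)
(r - 5*6)**2 = (35 - 5*6)**2 = (35 - 30)**2 = 5**2 = 25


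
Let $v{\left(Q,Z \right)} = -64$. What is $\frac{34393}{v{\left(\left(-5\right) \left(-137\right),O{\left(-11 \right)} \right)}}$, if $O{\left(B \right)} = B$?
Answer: $- \frac{34393}{64} \approx -537.39$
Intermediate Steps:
$\frac{34393}{v{\left(\left(-5\right) \left(-137\right),O{\left(-11 \right)} \right)}} = \frac{34393}{-64} = 34393 \left(- \frac{1}{64}\right) = - \frac{34393}{64}$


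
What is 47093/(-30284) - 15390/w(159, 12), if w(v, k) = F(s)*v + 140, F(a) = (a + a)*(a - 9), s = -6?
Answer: -11377909/5443549 ≈ -2.0902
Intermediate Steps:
F(a) = 2*a*(-9 + a) (F(a) = (2*a)*(-9 + a) = 2*a*(-9 + a))
w(v, k) = 140 + 180*v (w(v, k) = (2*(-6)*(-9 - 6))*v + 140 = (2*(-6)*(-15))*v + 140 = 180*v + 140 = 140 + 180*v)
47093/(-30284) - 15390/w(159, 12) = 47093/(-30284) - 15390/(140 + 180*159) = 47093*(-1/30284) - 15390/(140 + 28620) = -47093/30284 - 15390/28760 = -47093/30284 - 15390*1/28760 = -47093/30284 - 1539/2876 = -11377909/5443549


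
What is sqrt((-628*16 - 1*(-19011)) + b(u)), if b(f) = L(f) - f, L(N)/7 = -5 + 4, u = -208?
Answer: 2*sqrt(2291) ≈ 95.729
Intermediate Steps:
L(N) = -7 (L(N) = 7*(-5 + 4) = 7*(-1) = -7)
b(f) = -7 - f
sqrt((-628*16 - 1*(-19011)) + b(u)) = sqrt((-628*16 - 1*(-19011)) + (-7 - 1*(-208))) = sqrt((-10048 + 19011) + (-7 + 208)) = sqrt(8963 + 201) = sqrt(9164) = 2*sqrt(2291)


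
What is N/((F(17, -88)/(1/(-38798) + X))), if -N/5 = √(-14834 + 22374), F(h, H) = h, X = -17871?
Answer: 203929135*√1885/19399 ≈ 4.5641e+5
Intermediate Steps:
N = -10*√1885 (N = -5*√(-14834 + 22374) = -10*√1885 ≈ -434.17)
N/((F(17, -88)/(1/(-38798) + X))) = (-10*√1885)/((17/(1/(-38798) - 17871))) = (-10*√1885)/((17/(-1/38798 - 17871))) = (-10*√1885)/((17/(-693359059/38798))) = (-10*√1885)/((17*(-38798/693359059))) = (-10*√1885)/(-38798/40785827) = -10*√1885*(-40785827/38798) = 203929135*√1885/19399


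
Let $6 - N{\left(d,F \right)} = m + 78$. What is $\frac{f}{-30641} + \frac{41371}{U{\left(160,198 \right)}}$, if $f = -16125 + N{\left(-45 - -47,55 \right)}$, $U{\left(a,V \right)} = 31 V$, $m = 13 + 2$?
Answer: $\frac{124287097}{17097678} \approx 7.2692$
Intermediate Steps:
$m = 15$
$N{\left(d,F \right)} = -87$ ($N{\left(d,F \right)} = 6 - \left(15 + 78\right) = 6 - 93 = -87$)
$f = -16212$ ($f = -16125 - 87 = -16212$)
$\frac{f}{-30641} + \frac{41371}{U{\left(160,198 \right)}} = - \frac{16212}{-30641} + \frac{41371}{31 \cdot 198} = \left(-16212\right) \left(- \frac{1}{30641}\right) + \frac{41371}{6138} = \frac{16212}{30641} + 41371 \cdot \frac{1}{6138} = \frac{16212}{30641} + \frac{3761}{558} = \frac{124287097}{17097678}$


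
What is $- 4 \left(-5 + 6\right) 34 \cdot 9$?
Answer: $-1224$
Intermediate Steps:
$- 4 \left(-5 + 6\right) 34 \cdot 9 = \left(-4\right) 1 \cdot 34 \cdot 9 = \left(-4\right) 34 \cdot 9 = \left(-136\right) 9 = -1224$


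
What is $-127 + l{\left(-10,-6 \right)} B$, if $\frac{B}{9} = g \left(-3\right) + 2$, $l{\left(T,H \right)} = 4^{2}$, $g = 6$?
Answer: $-2431$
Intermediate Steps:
$l{\left(T,H \right)} = 16$
$B = -144$ ($B = 9 \left(6 \left(-3\right) + 2\right) = 9 \left(-18 + 2\right) = 9 \left(-16\right) = -144$)
$-127 + l{\left(-10,-6 \right)} B = -127 + 16 \left(-144\right) = -127 - 2304 = -2431$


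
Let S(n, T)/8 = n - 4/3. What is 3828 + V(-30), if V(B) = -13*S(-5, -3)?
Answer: 13460/3 ≈ 4486.7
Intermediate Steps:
S(n, T) = -32/3 + 8*n (S(n, T) = 8*(n - 4/3) = 8*(-4/3 + n) = -32/3 + 8*n)
V(B) = 1976/3 (V(B) = -13*(-32/3 + 8*(-5)) = -13*(-32/3 - 40) = -13*(-152/3) = 1976/3)
3828 + V(-30) = 3828 + 1976/3 = 13460/3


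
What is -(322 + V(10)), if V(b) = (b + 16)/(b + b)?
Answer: -3233/10 ≈ -323.30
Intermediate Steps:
V(b) = (16 + b)/(2*b) (V(b) = (16 + b)/((2*b)) = (16 + b)*(1/(2*b)) = (16 + b)/(2*b))
-(322 + V(10)) = -(322 + (½)*(16 + 10)/10) = -(322 + (½)*(⅒)*26) = -(322 + 13/10) = -1*3233/10 = -3233/10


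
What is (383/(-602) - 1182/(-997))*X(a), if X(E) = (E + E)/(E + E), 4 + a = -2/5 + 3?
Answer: 329713/600194 ≈ 0.54934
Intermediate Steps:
a = -7/5 (a = -4 + (-2/5 + 3) = -4 + (-2*⅕ + 3) = -4 + (-⅖ + 3) = -4 + 13/5 = -7/5 ≈ -1.4000)
X(E) = 1 (X(E) = (2*E)/((2*E)) = (2*E)*(1/(2*E)) = 1)
(383/(-602) - 1182/(-997))*X(a) = (383/(-602) - 1182/(-997))*1 = (383*(-1/602) - 1182*(-1/997))*1 = (-383/602 + 1182/997)*1 = (329713/600194)*1 = 329713/600194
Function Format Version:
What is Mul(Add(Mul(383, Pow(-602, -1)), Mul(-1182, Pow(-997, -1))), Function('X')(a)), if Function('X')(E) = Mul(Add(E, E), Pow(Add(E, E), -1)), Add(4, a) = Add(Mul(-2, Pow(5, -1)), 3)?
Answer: Rational(329713, 600194) ≈ 0.54934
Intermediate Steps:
a = Rational(-7, 5) (a = Add(-4, Add(Mul(-2, Pow(5, -1)), 3)) = Add(-4, Add(Mul(-2, Rational(1, 5)), 3)) = Add(-4, Add(Rational(-2, 5), 3)) = Add(-4, Rational(13, 5)) = Rational(-7, 5) ≈ -1.4000)
Function('X')(E) = 1 (Function('X')(E) = Mul(Mul(2, E), Pow(Mul(2, E), -1)) = Mul(Mul(2, E), Mul(Rational(1, 2), Pow(E, -1))) = 1)
Mul(Add(Mul(383, Pow(-602, -1)), Mul(-1182, Pow(-997, -1))), Function('X')(a)) = Mul(Add(Mul(383, Pow(-602, -1)), Mul(-1182, Pow(-997, -1))), 1) = Mul(Add(Mul(383, Rational(-1, 602)), Mul(-1182, Rational(-1, 997))), 1) = Mul(Add(Rational(-383, 602), Rational(1182, 997)), 1) = Mul(Rational(329713, 600194), 1) = Rational(329713, 600194)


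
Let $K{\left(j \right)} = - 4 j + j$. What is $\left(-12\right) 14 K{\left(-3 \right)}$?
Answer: $-1512$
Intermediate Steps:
$K{\left(j \right)} = - 3 j$
$\left(-12\right) 14 K{\left(-3 \right)} = \left(-12\right) 14 \left(\left(-3\right) \left(-3\right)\right) = \left(-168\right) 9 = -1512$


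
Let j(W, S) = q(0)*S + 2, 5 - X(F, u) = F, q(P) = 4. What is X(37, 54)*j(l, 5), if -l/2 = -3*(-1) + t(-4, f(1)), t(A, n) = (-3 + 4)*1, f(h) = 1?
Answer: -704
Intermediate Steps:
X(F, u) = 5 - F
t(A, n) = 1 (t(A, n) = 1*1 = 1)
l = -8 (l = -2*(-3*(-1) + 1) = -2*(3 + 1) = -2*4 = -8)
j(W, S) = 2 + 4*S (j(W, S) = 4*S + 2 = 2 + 4*S)
X(37, 54)*j(l, 5) = (5 - 1*37)*(2 + 4*5) = (5 - 37)*(2 + 20) = -32*22 = -704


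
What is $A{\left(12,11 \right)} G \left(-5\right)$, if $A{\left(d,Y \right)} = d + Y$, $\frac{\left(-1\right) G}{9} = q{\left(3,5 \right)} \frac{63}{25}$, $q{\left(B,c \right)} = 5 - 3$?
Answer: $\frac{26082}{5} \approx 5216.4$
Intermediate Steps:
$q{\left(B,c \right)} = 2$
$G = - \frac{1134}{25}$ ($G = - 9 \cdot 2 \cdot \frac{63}{25} = \left(-9\right) \frac{126}{25} = - \frac{1134}{25} \approx -45.36$)
$A{\left(d,Y \right)} = Y + d$
$A{\left(12,11 \right)} G \left(-5\right) = \left(11 + 12\right) \left(- \frac{1134}{25}\right) \left(-5\right) = 23 \left(- \frac{1134}{25}\right) \left(-5\right) = \left(- \frac{26082}{25}\right) \left(-5\right) = \frac{26082}{5}$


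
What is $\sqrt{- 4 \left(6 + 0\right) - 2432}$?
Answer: $2 i \sqrt{614} \approx 49.558 i$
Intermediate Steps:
$\sqrt{- 4 \left(6 + 0\right) - 2432} = \sqrt{\left(-4\right) 6 - 2432} = \sqrt{-24 - 2432} = \sqrt{-2456} = 2 i \sqrt{614}$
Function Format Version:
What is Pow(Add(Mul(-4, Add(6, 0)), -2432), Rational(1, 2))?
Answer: Mul(2, I, Pow(614, Rational(1, 2))) ≈ Mul(49.558, I)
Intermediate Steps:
Pow(Add(Mul(-4, Add(6, 0)), -2432), Rational(1, 2)) = Pow(Add(Mul(-4, 6), -2432), Rational(1, 2)) = Pow(Add(-24, -2432), Rational(1, 2)) = Pow(-2456, Rational(1, 2)) = Mul(2, I, Pow(614, Rational(1, 2)))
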